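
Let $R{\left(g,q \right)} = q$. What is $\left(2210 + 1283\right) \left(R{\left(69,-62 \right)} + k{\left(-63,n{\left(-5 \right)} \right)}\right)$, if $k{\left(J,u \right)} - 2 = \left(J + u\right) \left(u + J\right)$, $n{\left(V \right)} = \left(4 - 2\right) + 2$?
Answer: $11949553$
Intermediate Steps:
$n{\left(V \right)} = 4$ ($n{\left(V \right)} = 2 + 2 = 4$)
$k{\left(J,u \right)} = 2 + \left(J + u\right)^{2}$ ($k{\left(J,u \right)} = 2 + \left(J + u\right) \left(u + J\right) = 2 + \left(J + u\right) \left(J + u\right) = 2 + \left(J + u\right)^{2}$)
$\left(2210 + 1283\right) \left(R{\left(69,-62 \right)} + k{\left(-63,n{\left(-5 \right)} \right)}\right) = \left(2210 + 1283\right) \left(-62 + \left(2 + \left(-63 + 4\right)^{2}\right)\right) = 3493 \left(-62 + \left(2 + \left(-59\right)^{2}\right)\right) = 3493 \left(-62 + \left(2 + 3481\right)\right) = 3493 \left(-62 + 3483\right) = 3493 \cdot 3421 = 11949553$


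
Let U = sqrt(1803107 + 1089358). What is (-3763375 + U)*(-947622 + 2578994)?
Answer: -6139464600500 + 4894116*sqrt(321385) ≈ -6.1367e+12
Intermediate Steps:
U = 3*sqrt(321385) (U = sqrt(2892465) = 3*sqrt(321385) ≈ 1700.7)
(-3763375 + U)*(-947622 + 2578994) = (-3763375 + 3*sqrt(321385))*(-947622 + 2578994) = (-3763375 + 3*sqrt(321385))*1631372 = -6139464600500 + 4894116*sqrt(321385)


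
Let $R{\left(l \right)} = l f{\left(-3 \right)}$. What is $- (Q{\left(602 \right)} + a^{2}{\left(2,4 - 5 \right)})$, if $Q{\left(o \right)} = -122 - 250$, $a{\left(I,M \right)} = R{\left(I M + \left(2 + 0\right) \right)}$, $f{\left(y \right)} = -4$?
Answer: $372$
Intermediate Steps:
$R{\left(l \right)} = - 4 l$ ($R{\left(l \right)} = l \left(-4\right) = - 4 l$)
$a{\left(I,M \right)} = -8 - 4 I M$ ($a{\left(I,M \right)} = - 4 \left(I M + \left(2 + 0\right)\right) = - 4 \left(I M + 2\right) = - 4 \left(2 + I M\right) = -8 - 4 I M$)
$Q{\left(o \right)} = -372$
$- (Q{\left(602 \right)} + a^{2}{\left(2,4 - 5 \right)}) = - (-372 + \left(-8 - 8 \left(4 - 5\right)\right)^{2}) = - (-372 + \left(-8 - 8 \left(-1\right)\right)^{2}) = - (-372 + \left(-8 + 8\right)^{2}) = - (-372 + 0^{2}) = - (-372 + 0) = \left(-1\right) \left(-372\right) = 372$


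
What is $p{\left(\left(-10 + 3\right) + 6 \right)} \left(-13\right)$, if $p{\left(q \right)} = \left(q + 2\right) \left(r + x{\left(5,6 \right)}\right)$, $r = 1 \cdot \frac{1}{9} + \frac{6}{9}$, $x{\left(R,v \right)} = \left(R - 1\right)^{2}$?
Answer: $- \frac{1963}{9} \approx -218.11$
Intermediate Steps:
$x{\left(R,v \right)} = \left(-1 + R\right)^{2}$
$r = \frac{7}{9}$ ($r = 1 \cdot \frac{1}{9} + 6 \cdot \frac{1}{9} = \frac{1}{9} + \frac{2}{3} = \frac{7}{9} \approx 0.77778$)
$p{\left(q \right)} = \frac{302}{9} + \frac{151 q}{9}$ ($p{\left(q \right)} = \left(q + 2\right) \left(\frac{7}{9} + \left(-1 + 5\right)^{2}\right) = \left(2 + q\right) \left(\frac{7}{9} + 4^{2}\right) = \left(2 + q\right) \left(\frac{7}{9} + 16\right) = \left(2 + q\right) \frac{151}{9} = \frac{302}{9} + \frac{151 q}{9}$)
$p{\left(\left(-10 + 3\right) + 6 \right)} \left(-13\right) = \left(\frac{302}{9} + \frac{151 \left(\left(-10 + 3\right) + 6\right)}{9}\right) \left(-13\right) = \left(\frac{302}{9} + \frac{151 \left(-7 + 6\right)}{9}\right) \left(-13\right) = \left(\frac{302}{9} + \frac{151}{9} \left(-1\right)\right) \left(-13\right) = \left(\frac{302}{9} - \frac{151}{9}\right) \left(-13\right) = \frac{151}{9} \left(-13\right) = - \frac{1963}{9}$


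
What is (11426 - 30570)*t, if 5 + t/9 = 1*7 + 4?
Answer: -1033776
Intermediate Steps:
t = 54 (t = -45 + 9*(1*7 + 4) = -45 + 9*(7 + 4) = -45 + 9*11 = -45 + 99 = 54)
(11426 - 30570)*t = (11426 - 30570)*54 = -19144*54 = -1033776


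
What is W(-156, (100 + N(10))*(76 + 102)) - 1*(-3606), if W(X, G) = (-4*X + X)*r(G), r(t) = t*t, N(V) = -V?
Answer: 120107710806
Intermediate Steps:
r(t) = t²
W(X, G) = -3*X*G² (W(X, G) = (-4*X + X)*G² = (-3*X)*G² = -3*X*G²)
W(-156, (100 + N(10))*(76 + 102)) - 1*(-3606) = -3*(-156)*((100 - 1*10)*(76 + 102))² - 1*(-3606) = -3*(-156)*((100 - 10)*178)² + 3606 = -3*(-156)*(90*178)² + 3606 = -3*(-156)*16020² + 3606 = -3*(-156)*256640400 + 3606 = 120107707200 + 3606 = 120107710806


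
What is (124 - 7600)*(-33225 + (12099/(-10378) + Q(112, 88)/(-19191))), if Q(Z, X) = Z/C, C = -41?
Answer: 338059696534797818/1360955353 ≈ 2.4840e+8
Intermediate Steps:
Q(Z, X) = -Z/41 (Q(Z, X) = Z/(-41) = Z*(-1/41) = -Z/41)
(124 - 7600)*(-33225 + (12099/(-10378) + Q(112, 88)/(-19191))) = (124 - 7600)*(-33225 + (12099/(-10378) - 1/41*112/(-19191))) = -7476*(-33225 + (12099*(-1/10378) - 112/41*(-1/19191))) = -7476*(-33225 + (-12099/10378 + 112/786831)) = -7476*(-33225 - 9518705933/8165732118) = -7476*(-271315968326483/8165732118) = 338059696534797818/1360955353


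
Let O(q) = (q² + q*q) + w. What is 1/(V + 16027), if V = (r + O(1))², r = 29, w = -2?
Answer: 1/16868 ≈ 5.9284e-5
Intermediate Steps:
O(q) = -2 + 2*q² (O(q) = (q² + q*q) - 2 = (q² + q²) - 2 = 2*q² - 2 = -2 + 2*q²)
V = 841 (V = (29 + (-2 + 2*1²))² = (29 + (-2 + 2*1))² = (29 + (-2 + 2))² = (29 + 0)² = 29² = 841)
1/(V + 16027) = 1/(841 + 16027) = 1/16868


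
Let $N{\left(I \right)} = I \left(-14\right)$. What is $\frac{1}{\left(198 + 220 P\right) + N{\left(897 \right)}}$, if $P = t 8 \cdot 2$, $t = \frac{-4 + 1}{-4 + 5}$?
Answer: $- \frac{1}{22920} \approx -4.363 \cdot 10^{-5}$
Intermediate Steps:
$N{\left(I \right)} = - 14 I$
$t = -3$ ($t = - \frac{3}{1} = \left(-3\right) 1 = -3$)
$P = -48$ ($P = \left(-3\right) 8 \cdot 2 = \left(-24\right) 2 = -48$)
$\frac{1}{\left(198 + 220 P\right) + N{\left(897 \right)}} = \frac{1}{\left(198 + 220 \left(-48\right)\right) - 12558} = \frac{1}{\left(198 - 10560\right) - 12558} = \frac{1}{-10362 - 12558} = \frac{1}{-22920} = - \frac{1}{22920}$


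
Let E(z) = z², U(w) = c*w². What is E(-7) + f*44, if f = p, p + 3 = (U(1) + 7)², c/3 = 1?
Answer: 4317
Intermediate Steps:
c = 3 (c = 3*1 = 3)
U(w) = 3*w²
p = 97 (p = -3 + (3*1² + 7)² = -3 + (3*1 + 7)² = -3 + (3 + 7)² = -3 + 10² = -3 + 100 = 97)
f = 97
E(-7) + f*44 = (-7)² + 97*44 = 49 + 4268 = 4317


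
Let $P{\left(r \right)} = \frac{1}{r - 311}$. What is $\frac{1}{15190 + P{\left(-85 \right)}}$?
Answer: $\frac{396}{6015239} \approx 6.5833 \cdot 10^{-5}$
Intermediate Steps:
$P{\left(r \right)} = \frac{1}{-311 + r}$
$\frac{1}{15190 + P{\left(-85 \right)}} = \frac{1}{15190 + \frac{1}{-311 - 85}} = \frac{1}{15190 + \frac{1}{-396}} = \frac{1}{15190 - \frac{1}{396}} = \frac{1}{\frac{6015239}{396}} = \frac{396}{6015239}$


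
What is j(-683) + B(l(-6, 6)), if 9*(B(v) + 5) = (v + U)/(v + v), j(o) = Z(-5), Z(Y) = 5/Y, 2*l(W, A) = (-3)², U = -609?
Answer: -727/54 ≈ -13.463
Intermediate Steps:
l(W, A) = 9/2 (l(W, A) = (½)*(-3)² = (½)*9 = 9/2)
j(o) = -1 (j(o) = 5/(-5) = 5*(-⅕) = -1)
B(v) = -5 + (-609 + v)/(18*v) (B(v) = -5 + ((v - 609)/(v + v))/9 = -5 + ((-609 + v)/((2*v)))/9 = -5 + ((-609 + v)*(1/(2*v)))/9 = -5 + ((-609 + v)/(2*v))/9 = -5 + (-609 + v)/(18*v))
j(-683) + B(l(-6, 6)) = -1 + (-609 - 89*9/2)/(18*(9/2)) = -1 + (1/18)*(2/9)*(-609 - 801/2) = -1 + (1/18)*(2/9)*(-2019/2) = -1 - 673/54 = -727/54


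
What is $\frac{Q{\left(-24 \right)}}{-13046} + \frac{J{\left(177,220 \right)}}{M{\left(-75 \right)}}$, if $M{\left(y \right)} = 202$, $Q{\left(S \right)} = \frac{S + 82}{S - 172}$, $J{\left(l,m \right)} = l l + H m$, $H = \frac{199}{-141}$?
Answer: $\frac{2795847460675}{18207232428} \approx 153.56$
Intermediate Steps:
$H = - \frac{199}{141}$ ($H = 199 \left(- \frac{1}{141}\right) = - \frac{199}{141} \approx -1.4113$)
$J{\left(l,m \right)} = l^{2} - \frac{199 m}{141}$ ($J{\left(l,m \right)} = l l - \frac{199 m}{141} = l^{2} - \frac{199 m}{141}$)
$Q{\left(S \right)} = \frac{82 + S}{-172 + S}$
$\frac{Q{\left(-24 \right)}}{-13046} + \frac{J{\left(177,220 \right)}}{M{\left(-75 \right)}} = \frac{\frac{1}{-172 - 24} \left(82 - 24\right)}{-13046} + \frac{177^{2} - \frac{43780}{141}}{202} = \frac{1}{-196} \cdot 58 \left(- \frac{1}{13046}\right) + \left(31329 - \frac{43780}{141}\right) \frac{1}{202} = \left(- \frac{1}{196}\right) 58 \left(- \frac{1}{13046}\right) + \frac{4373609}{141} \cdot \frac{1}{202} = \left(- \frac{29}{98}\right) \left(- \frac{1}{13046}\right) + \frac{4373609}{28482} = \frac{29}{1278508} + \frac{4373609}{28482} = \frac{2795847460675}{18207232428}$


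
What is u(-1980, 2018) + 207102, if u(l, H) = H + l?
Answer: 207140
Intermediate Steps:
u(-1980, 2018) + 207102 = (2018 - 1980) + 207102 = 38 + 207102 = 207140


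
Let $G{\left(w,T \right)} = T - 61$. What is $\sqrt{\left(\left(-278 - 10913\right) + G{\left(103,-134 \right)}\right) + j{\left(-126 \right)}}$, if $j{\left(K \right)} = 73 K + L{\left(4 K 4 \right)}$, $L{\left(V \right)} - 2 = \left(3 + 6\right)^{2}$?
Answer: $i \sqrt{20501} \approx 143.18 i$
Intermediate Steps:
$L{\left(V \right)} = 83$ ($L{\left(V \right)} = 2 + \left(3 + 6\right)^{2} = 2 + 9^{2} = 2 + 81 = 83$)
$G{\left(w,T \right)} = -61 + T$
$j{\left(K \right)} = 83 + 73 K$ ($j{\left(K \right)} = 73 K + 83 = 83 + 73 K$)
$\sqrt{\left(\left(-278 - 10913\right) + G{\left(103,-134 \right)}\right) + j{\left(-126 \right)}} = \sqrt{\left(\left(-278 - 10913\right) - 195\right) + \left(83 + 73 \left(-126\right)\right)} = \sqrt{\left(-11191 - 195\right) + \left(83 - 9198\right)} = \sqrt{-11386 - 9115} = \sqrt{-20501} = i \sqrt{20501}$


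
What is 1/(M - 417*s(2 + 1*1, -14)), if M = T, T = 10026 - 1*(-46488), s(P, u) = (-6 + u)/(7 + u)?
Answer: 7/387258 ≈ 1.8076e-5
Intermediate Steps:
s(P, u) = (-6 + u)/(7 + u)
T = 56514 (T = 10026 + 46488 = 56514)
M = 56514
1/(M - 417*s(2 + 1*1, -14)) = 1/(56514 - 417*(-6 - 14)/(7 - 14)) = 1/(56514 - 417*(-20)/(-7)) = 1/(56514 - (-417)*(-20)/7) = 1/(56514 - 417*20/7) = 1/(56514 - 8340/7) = 1/(387258/7) = 7/387258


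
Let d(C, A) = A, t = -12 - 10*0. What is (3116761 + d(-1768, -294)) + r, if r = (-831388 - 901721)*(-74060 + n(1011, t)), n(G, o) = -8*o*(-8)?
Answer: 129688196719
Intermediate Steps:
t = -12 (t = -12 + 0 = -12)
n(G, o) = 64*o
r = 129685080252 (r = (-831388 - 901721)*(-74060 + 64*(-12)) = -1733109*(-74060 - 768) = -1733109*(-74828) = 129685080252)
(3116761 + d(-1768, -294)) + r = (3116761 - 294) + 129685080252 = 3116467 + 129685080252 = 129688196719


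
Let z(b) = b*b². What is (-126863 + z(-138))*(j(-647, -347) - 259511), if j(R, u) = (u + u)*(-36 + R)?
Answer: -590908763085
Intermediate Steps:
z(b) = b³
j(R, u) = 2*u*(-36 + R) (j(R, u) = (2*u)*(-36 + R) = 2*u*(-36 + R))
(-126863 + z(-138))*(j(-647, -347) - 259511) = (-126863 + (-138)³)*(2*(-347)*(-36 - 647) - 259511) = (-126863 - 2628072)*(2*(-347)*(-683) - 259511) = -2754935*(474002 - 259511) = -2754935*214491 = -590908763085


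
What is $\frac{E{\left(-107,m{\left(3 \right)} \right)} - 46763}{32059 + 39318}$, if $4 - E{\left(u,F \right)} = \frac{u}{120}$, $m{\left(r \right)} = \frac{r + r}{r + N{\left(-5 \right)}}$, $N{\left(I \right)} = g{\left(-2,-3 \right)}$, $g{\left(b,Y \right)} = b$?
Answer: $- \frac{5610973}{8565240} \approx -0.65509$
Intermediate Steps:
$N{\left(I \right)} = -2$
$m{\left(r \right)} = \frac{2 r}{-2 + r}$ ($m{\left(r \right)} = \frac{r + r}{r - 2} = \frac{2 r}{-2 + r}$)
$E{\left(u,F \right)} = 4 - \frac{u}{120}$
$\frac{E{\left(-107,m{\left(3 \right)} \right)} - 46763}{32059 + 39318} = \frac{\left(4 - - \frac{107}{120}\right) - 46763}{32059 + 39318} = \frac{\left(4 + \frac{107}{120}\right) - 46763}{71377} = \left(\frac{587}{120} - 46763\right) \frac{1}{71377} = \left(- \frac{5610973}{120}\right) \frac{1}{71377} = - \frac{5610973}{8565240}$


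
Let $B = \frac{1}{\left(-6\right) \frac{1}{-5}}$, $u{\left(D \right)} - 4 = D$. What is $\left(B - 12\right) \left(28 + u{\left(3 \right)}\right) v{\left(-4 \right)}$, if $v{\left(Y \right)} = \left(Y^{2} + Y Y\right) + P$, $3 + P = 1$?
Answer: $-11725$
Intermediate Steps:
$u{\left(D \right)} = 4 + D$
$P = -2$ ($P = -3 + 1 = -2$)
$B = \frac{5}{6}$ ($B = \frac{1}{\left(-6\right) \left(- \frac{1}{5}\right)} = \frac{1}{\frac{6}{5}} = \frac{5}{6} \approx 0.83333$)
$v{\left(Y \right)} = -2 + 2 Y^{2}$ ($v{\left(Y \right)} = \left(Y^{2} + Y Y\right) - 2 = \left(Y^{2} + Y^{2}\right) - 2 = 2 Y^{2} - 2 = -2 + 2 Y^{2}$)
$\left(B - 12\right) \left(28 + u{\left(3 \right)}\right) v{\left(-4 \right)} = \left(\frac{5}{6} - 12\right) \left(28 + \left(4 + 3\right)\right) \left(-2 + 2 \left(-4\right)^{2}\right) = \left(\frac{5}{6} - 12\right) \left(28 + 7\right) \left(-2 + 2 \cdot 16\right) = - \frac{67 \cdot 35 \left(-2 + 32\right)}{6} = - \frac{67 \cdot 35 \cdot 30}{6} = \left(- \frac{67}{6}\right) 1050 = -11725$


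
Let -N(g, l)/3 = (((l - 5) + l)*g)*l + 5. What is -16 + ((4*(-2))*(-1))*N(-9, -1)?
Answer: 1376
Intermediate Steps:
N(g, l) = -15 - 3*g*l*(-5 + 2*l) (N(g, l) = -3*((((l - 5) + l)*g)*l + 5) = -3*((((-5 + l) + l)*g)*l + 5) = -3*(((-5 + 2*l)*g)*l + 5) = -3*((g*(-5 + 2*l))*l + 5) = -3*(g*l*(-5 + 2*l) + 5) = -3*(5 + g*l*(-5 + 2*l)) = -15 - 3*g*l*(-5 + 2*l))
-16 + ((4*(-2))*(-1))*N(-9, -1) = -16 + ((4*(-2))*(-1))*(-15 - 6*(-9)*(-1)**2 + 15*(-9)*(-1)) = -16 + (-8*(-1))*(-15 - 6*(-9)*1 + 135) = -16 + 8*(-15 + 54 + 135) = -16 + 8*174 = -16 + 1392 = 1376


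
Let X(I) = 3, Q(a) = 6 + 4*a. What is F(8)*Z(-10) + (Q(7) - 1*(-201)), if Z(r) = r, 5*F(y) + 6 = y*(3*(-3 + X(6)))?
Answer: 247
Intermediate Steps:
F(y) = -6/5 (F(y) = -6/5 + (y*(3*(-3 + 3)))/5 = -6/5 + (y*(3*0))/5 = -6/5 + (y*0)/5 = -6/5 + (⅕)*0 = -6/5 + 0 = -6/5)
F(8)*Z(-10) + (Q(7) - 1*(-201)) = -6/5*(-10) + ((6 + 4*7) - 1*(-201)) = 12 + ((6 + 28) + 201) = 12 + (34 + 201) = 12 + 235 = 247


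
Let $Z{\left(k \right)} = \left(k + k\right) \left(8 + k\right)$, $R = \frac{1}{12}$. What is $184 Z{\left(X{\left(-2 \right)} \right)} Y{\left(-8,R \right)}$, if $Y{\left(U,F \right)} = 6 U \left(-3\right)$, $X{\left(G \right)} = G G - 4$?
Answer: $0$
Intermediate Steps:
$R = \frac{1}{12} \approx 0.083333$
$X{\left(G \right)} = -4 + G^{2}$ ($X{\left(G \right)} = G^{2} - 4 = -4 + G^{2}$)
$Z{\left(k \right)} = 2 k \left(8 + k\right)$
$Y{\left(U,F \right)} = - 18 U$
$184 Z{\left(X{\left(-2 \right)} \right)} Y{\left(-8,R \right)} = 184 \cdot 2 \left(-4 + \left(-2\right)^{2}\right) \left(8 - \left(4 - \left(-2\right)^{2}\right)\right) \left(\left(-18\right) \left(-8\right)\right) = 184 \cdot 2 \left(-4 + 4\right) \left(8 + \left(-4 + 4\right)\right) 144 = 184 \cdot 2 \cdot 0 \left(8 + 0\right) 144 = 184 \cdot 2 \cdot 0 \cdot 8 \cdot 144 = 184 \cdot 0 \cdot 144 = 0 \cdot 144 = 0$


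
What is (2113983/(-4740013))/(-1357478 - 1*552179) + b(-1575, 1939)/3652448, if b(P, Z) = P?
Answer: -14248862220746691/33061225174190214368 ≈ -0.00043098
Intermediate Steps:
(2113983/(-4740013))/(-1357478 - 1*552179) + b(-1575, 1939)/3652448 = (2113983/(-4740013))/(-1357478 - 1*552179) - 1575/3652448 = (2113983*(-1/4740013))/(-1357478 - 552179) - 1575*1/3652448 = -2113983/4740013/(-1909657) - 1575/3652448 = -2113983/4740013*(-1/1909657) - 1575/3652448 = 2113983/9051799005541 - 1575/3652448 = -14248862220746691/33061225174190214368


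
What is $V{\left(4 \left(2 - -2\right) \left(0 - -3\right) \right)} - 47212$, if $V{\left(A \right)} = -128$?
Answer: $-47340$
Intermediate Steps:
$V{\left(4 \left(2 - -2\right) \left(0 - -3\right) \right)} - 47212 = -128 - 47212 = -47340$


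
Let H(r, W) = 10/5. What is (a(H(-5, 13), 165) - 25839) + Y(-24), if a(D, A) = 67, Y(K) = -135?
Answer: -25907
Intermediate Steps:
H(r, W) = 2 (H(r, W) = 10*(1/5) = 2)
(a(H(-5, 13), 165) - 25839) + Y(-24) = (67 - 25839) - 135 = -25772 - 135 = -25907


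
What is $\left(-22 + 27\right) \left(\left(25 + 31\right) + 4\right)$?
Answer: $300$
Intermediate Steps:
$\left(-22 + 27\right) \left(\left(25 + 31\right) + 4\right) = 5 \left(56 + 4\right) = 5 \cdot 60 = 300$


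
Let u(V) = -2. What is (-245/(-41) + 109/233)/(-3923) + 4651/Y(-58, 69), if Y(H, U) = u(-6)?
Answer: -174302947877/74952838 ≈ -2325.5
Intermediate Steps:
Y(H, U) = -2
(-245/(-41) + 109/233)/(-3923) + 4651/Y(-58, 69) = (-245/(-41) + 109/233)/(-3923) + 4651/(-2) = (-245*(-1/41) + 109*(1/233))*(-1/3923) + 4651*(-½) = (245/41 + 109/233)*(-1/3923) - 4651/2 = (61554/9553)*(-1/3923) - 4651/2 = -61554/37476419 - 4651/2 = -174302947877/74952838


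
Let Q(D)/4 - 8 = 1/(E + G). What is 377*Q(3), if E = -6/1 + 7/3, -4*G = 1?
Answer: 548912/47 ≈ 11679.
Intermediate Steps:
G = -1/4 (G = -1/4*1 = -1/4 ≈ -0.25000)
E = -11/3 (E = -6*1 + 7*(1/3) = -6 + 7/3 = -11/3 ≈ -3.6667)
Q(D) = 1456/47 (Q(D) = 32 + 4/(-11/3 - 1/4) = 32 + 4/(-47/12) = 32 + 4*(-12/47) = 32 - 48/47 = 1456/47)
377*Q(3) = 377*(1456/47) = 548912/47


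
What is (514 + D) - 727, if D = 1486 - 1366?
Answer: -93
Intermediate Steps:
D = 120
(514 + D) - 727 = (514 + 120) - 727 = 634 - 727 = -93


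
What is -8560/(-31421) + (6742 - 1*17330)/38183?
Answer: -5839068/1199748043 ≈ -0.0048669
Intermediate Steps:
-8560/(-31421) + (6742 - 1*17330)/38183 = -8560*(-1/31421) + (6742 - 17330)*(1/38183) = 8560/31421 - 10588*1/38183 = 8560/31421 - 10588/38183 = -5839068/1199748043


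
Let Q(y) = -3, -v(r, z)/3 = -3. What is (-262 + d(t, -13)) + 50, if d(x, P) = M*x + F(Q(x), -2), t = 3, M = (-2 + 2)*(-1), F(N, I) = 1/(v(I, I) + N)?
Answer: -1271/6 ≈ -211.83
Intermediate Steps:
v(r, z) = 9 (v(r, z) = -3*(-3) = 9)
F(N, I) = 1/(9 + N)
M = 0 (M = 0*(-1) = 0)
d(x, P) = 1/6 (d(x, P) = 0*x + 1/(9 - 3) = 0 + 1/6 = 1/6)
(-262 + d(t, -13)) + 50 = (-262 + 1/6) + 50 = -1571/6 + 50 = -1271/6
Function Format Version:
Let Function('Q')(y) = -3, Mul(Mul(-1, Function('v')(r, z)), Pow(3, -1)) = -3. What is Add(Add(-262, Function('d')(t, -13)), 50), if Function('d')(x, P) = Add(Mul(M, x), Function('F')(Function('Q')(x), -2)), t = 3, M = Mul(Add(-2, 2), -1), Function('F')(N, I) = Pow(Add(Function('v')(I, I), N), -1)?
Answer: Rational(-1271, 6) ≈ -211.83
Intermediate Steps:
Function('v')(r, z) = 9 (Function('v')(r, z) = Mul(-3, -3) = 9)
Function('F')(N, I) = Pow(Add(9, N), -1)
M = 0 (M = Mul(0, -1) = 0)
Function('d')(x, P) = Rational(1, 6) (Function('d')(x, P) = Add(Mul(0, x), Pow(Add(9, -3), -1)) = Add(0, Pow(6, -1)) = Add(0, Rational(1, 6)) = Rational(1, 6))
Add(Add(-262, Function('d')(t, -13)), 50) = Add(Add(-262, Rational(1, 6)), 50) = Add(Rational(-1571, 6), 50) = Rational(-1271, 6)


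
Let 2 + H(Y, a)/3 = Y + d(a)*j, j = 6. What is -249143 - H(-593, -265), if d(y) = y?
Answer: -242588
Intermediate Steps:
H(Y, a) = -6 + 3*Y + 18*a (H(Y, a) = -6 + 3*(Y + a*6) = -6 + 3*(Y + 6*a) = -6 + (3*Y + 18*a) = -6 + 3*Y + 18*a)
-249143 - H(-593, -265) = -249143 - (-6 + 3*(-593) + 18*(-265)) = -249143 - (-6 - 1779 - 4770) = -249143 - 1*(-6555) = -249143 + 6555 = -242588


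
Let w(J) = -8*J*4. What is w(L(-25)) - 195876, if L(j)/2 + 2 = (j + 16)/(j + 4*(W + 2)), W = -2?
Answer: -4894276/25 ≈ -1.9577e+5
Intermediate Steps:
L(j) = -4 + 2*(16 + j)/j (L(j) = -4 + 2*((j + 16)/(j + 4*(-2 + 2))) = -4 + 2*((16 + j)/(j + 4*0)) = -4 + 2*((16 + j)/(j + 0)) = -4 + 2*((16 + j)/j) = -4 + 2*(16 + j)/j)
w(J) = -32*J
w(L(-25)) - 195876 = -32*(-2 + 32/(-25)) - 195876 = -32*(-2 + 32*(-1/25)) - 195876 = -32*(-2 - 32/25) - 195876 = -32*(-82/25) - 195876 = 2624/25 - 195876 = -4894276/25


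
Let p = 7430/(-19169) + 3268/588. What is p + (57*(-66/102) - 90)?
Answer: -5830416680/47903331 ≈ -121.71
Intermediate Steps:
p = 14568863/2817843 (p = 7430*(-1/19169) + 3268*(1/588) = -7430/19169 + 817/147 = 14568863/2817843 ≈ 5.1702)
p + (57*(-66/102) - 90) = 14568863/2817843 + (57*(-66/102) - 90) = 14568863/2817843 + (57*(-66*1/102) - 90) = 14568863/2817843 + (57*(-11/17) - 90) = 14568863/2817843 + (-627/17 - 90) = 14568863/2817843 - 2157/17 = -5830416680/47903331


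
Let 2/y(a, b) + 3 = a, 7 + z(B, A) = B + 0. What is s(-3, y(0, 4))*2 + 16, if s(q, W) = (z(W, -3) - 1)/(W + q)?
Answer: 228/11 ≈ 20.727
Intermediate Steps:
z(B, A) = -7 + B (z(B, A) = -7 + (B + 0) = -7 + B)
y(a, b) = 2/(-3 + a)
s(q, W) = (-8 + W)/(W + q) (s(q, W) = ((-7 + W) - 1)/(W + q) = (-8 + W)/(W + q))
s(-3, y(0, 4))*2 + 16 = ((-8 + 2/(-3 + 0))/(2/(-3 + 0) - 3))*2 + 16 = ((-8 + 2/(-3))/(2/(-3) - 3))*2 + 16 = ((-8 + 2*(-⅓))/(2*(-⅓) - 3))*2 + 16 = ((-8 - ⅔)/(-⅔ - 3))*2 + 16 = (-26/3/(-11/3))*2 + 16 = -3/11*(-26/3)*2 + 16 = (26/11)*2 + 16 = 52/11 + 16 = 228/11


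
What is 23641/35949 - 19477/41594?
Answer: 283145081/1495262706 ≈ 0.18936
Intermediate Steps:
23641/35949 - 19477/41594 = 283145081/1495262706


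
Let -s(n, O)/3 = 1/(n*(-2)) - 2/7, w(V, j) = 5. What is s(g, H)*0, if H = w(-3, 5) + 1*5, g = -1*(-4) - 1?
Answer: 0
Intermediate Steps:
g = 3 (g = 4 - 1 = 3)
H = 10 (H = 5 + 1*5 = 5 + 5 = 10)
s(n, O) = 6/7 + 3/(2*n) (s(n, O) = -3*(1/(n*(-2)) - 2/7) = -3*(1/(-2*n) - 2*1/7) = -3*(1*(-1/(2*n)) - 2/7) = -3*(-1/(2*n) - 2/7) = -3*(-2/7 - 1/(2*n)) = 6/7 + 3/(2*n))
s(g, H)*0 = ((3/14)*(7 + 4*3)/3)*0 = ((3/14)*(1/3)*(7 + 12))*0 = ((3/14)*(1/3)*19)*0 = (19/14)*0 = 0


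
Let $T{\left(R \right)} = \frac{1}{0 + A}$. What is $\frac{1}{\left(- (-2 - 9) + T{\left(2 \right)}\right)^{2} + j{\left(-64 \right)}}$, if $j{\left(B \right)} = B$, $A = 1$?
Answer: $\frac{1}{80} \approx 0.0125$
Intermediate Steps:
$T{\left(R \right)} = 1$ ($T{\left(R \right)} = \frac{1}{0 + 1} = 1^{-1} = 1$)
$\frac{1}{\left(- (-2 - 9) + T{\left(2 \right)}\right)^{2} + j{\left(-64 \right)}} = \frac{1}{\left(- (-2 - 9) + 1\right)^{2} - 64} = \frac{1}{\left(\left(-1\right) \left(-11\right) + 1\right)^{2} - 64} = \frac{1}{\left(11 + 1\right)^{2} - 64} = \frac{1}{12^{2} - 64} = \frac{1}{144 - 64} = \frac{1}{80}$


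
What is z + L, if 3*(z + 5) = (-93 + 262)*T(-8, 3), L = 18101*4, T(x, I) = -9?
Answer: 71892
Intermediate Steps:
L = 72404
z = -512 (z = -5 + ((-93 + 262)*(-9))/3 = -5 + (169*(-9))/3 = -5 + (⅓)*(-1521) = -5 - 507 = -512)
z + L = -512 + 72404 = 71892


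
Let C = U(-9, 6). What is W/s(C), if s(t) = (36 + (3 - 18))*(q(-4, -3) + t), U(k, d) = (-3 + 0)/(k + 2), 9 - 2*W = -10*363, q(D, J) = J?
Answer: -1213/36 ≈ -33.694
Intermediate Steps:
W = 3639/2 (W = 9/2 - (-5)*363 = 9/2 - 1/2*(-3630) = 9/2 + 1815 = 3639/2 ≈ 1819.5)
U(k, d) = -3/(2 + k)
C = 3/7 (C = -3/(2 - 9) = -3/(-7) = -3*(-1/7) = 3/7 ≈ 0.42857)
s(t) = -63 + 21*t (s(t) = (36 + (3 - 18))*(-3 + t) = (36 - 15)*(-3 + t) = 21*(-3 + t) = -63 + 21*t)
W/s(C) = 3639/(2*(-63 + 21*(3/7))) = 3639/(2*(-63 + 9)) = (3639/2)/(-54) = (3639/2)*(-1/54) = -1213/36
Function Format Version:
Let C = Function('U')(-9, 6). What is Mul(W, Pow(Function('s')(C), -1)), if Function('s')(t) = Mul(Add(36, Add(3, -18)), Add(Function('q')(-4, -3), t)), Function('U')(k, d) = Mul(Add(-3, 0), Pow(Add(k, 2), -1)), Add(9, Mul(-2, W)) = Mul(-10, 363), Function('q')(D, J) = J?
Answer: Rational(-1213, 36) ≈ -33.694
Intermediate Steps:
W = Rational(3639, 2) (W = Add(Rational(9, 2), Mul(Rational(-1, 2), Mul(-10, 363))) = Add(Rational(9, 2), Mul(Rational(-1, 2), -3630)) = Add(Rational(9, 2), 1815) = Rational(3639, 2) ≈ 1819.5)
Function('U')(k, d) = Mul(-3, Pow(Add(2, k), -1))
C = Rational(3, 7) (C = Mul(-3, Pow(Add(2, -9), -1)) = Mul(-3, Pow(-7, -1)) = Mul(-3, Rational(-1, 7)) = Rational(3, 7) ≈ 0.42857)
Function('s')(t) = Add(-63, Mul(21, t)) (Function('s')(t) = Mul(Add(36, Add(3, -18)), Add(-3, t)) = Mul(Add(36, -15), Add(-3, t)) = Mul(21, Add(-3, t)) = Add(-63, Mul(21, t)))
Mul(W, Pow(Function('s')(C), -1)) = Mul(Rational(3639, 2), Pow(Add(-63, Mul(21, Rational(3, 7))), -1)) = Mul(Rational(3639, 2), Pow(Add(-63, 9), -1)) = Mul(Rational(3639, 2), Pow(-54, -1)) = Mul(Rational(3639, 2), Rational(-1, 54)) = Rational(-1213, 36)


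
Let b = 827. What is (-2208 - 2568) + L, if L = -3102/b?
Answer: -3952854/827 ≈ -4779.8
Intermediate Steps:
L = -3102/827 ≈ -3.7509
(-2208 - 2568) + L = (-2208 - 2568) - 3102/827 = -4776 - 3102/827 = -3952854/827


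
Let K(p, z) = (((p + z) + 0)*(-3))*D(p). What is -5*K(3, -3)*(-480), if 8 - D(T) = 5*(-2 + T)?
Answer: 0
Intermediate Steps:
D(T) = 18 - 5*T (D(T) = 8 - 5*(-2 + T) = 8 - (-10 + 5*T) = 8 + (10 - 5*T) = 18 - 5*T)
K(p, z) = (18 - 5*p)*(-3*p - 3*z) (K(p, z) = (((p + z) + 0)*(-3))*(18 - 5*p) = ((p + z)*(-3))*(18 - 5*p) = (-3*p - 3*z)*(18 - 5*p) = (18 - 5*p)*(-3*p - 3*z))
-5*K(3, -3)*(-480) = -15*(-18 + 5*3)*(3 - 3)*(-480) = -15*(-18 + 15)*0*(-480) = -15*(-3)*0*(-480) = -5*0*(-480) = 0*(-480) = 0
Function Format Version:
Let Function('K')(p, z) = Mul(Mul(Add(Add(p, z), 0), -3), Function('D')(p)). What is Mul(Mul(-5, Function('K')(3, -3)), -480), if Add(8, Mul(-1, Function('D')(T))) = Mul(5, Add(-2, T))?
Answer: 0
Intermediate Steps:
Function('D')(T) = Add(18, Mul(-5, T)) (Function('D')(T) = Add(8, Mul(-1, Mul(5, Add(-2, T)))) = Add(8, Mul(-1, Add(-10, Mul(5, T)))) = Add(8, Add(10, Mul(-5, T))) = Add(18, Mul(-5, T)))
Function('K')(p, z) = Mul(Add(18, Mul(-5, p)), Add(Mul(-3, p), Mul(-3, z))) (Function('K')(p, z) = Mul(Mul(Add(Add(p, z), 0), -3), Add(18, Mul(-5, p))) = Mul(Mul(Add(p, z), -3), Add(18, Mul(-5, p))) = Mul(Add(Mul(-3, p), Mul(-3, z)), Add(18, Mul(-5, p))) = Mul(Add(18, Mul(-5, p)), Add(Mul(-3, p), Mul(-3, z))))
Mul(Mul(-5, Function('K')(3, -3)), -480) = Mul(Mul(-5, Mul(3, Add(-18, Mul(5, 3)), Add(3, -3))), -480) = Mul(Mul(-5, Mul(3, Add(-18, 15), 0)), -480) = Mul(Mul(-5, Mul(3, -3, 0)), -480) = Mul(Mul(-5, 0), -480) = Mul(0, -480) = 0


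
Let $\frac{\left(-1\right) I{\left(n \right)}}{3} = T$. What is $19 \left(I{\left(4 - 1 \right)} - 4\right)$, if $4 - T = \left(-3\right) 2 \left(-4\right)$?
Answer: $1064$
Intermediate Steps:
$T = -20$ ($T = 4 - \left(-3\right) 2 \left(-4\right) = 4 - \left(-6\right) \left(-4\right) = 4 - 24 = -20$)
$I{\left(n \right)} = 60$ ($I{\left(n \right)} = \left(-3\right) \left(-20\right) = 60$)
$19 \left(I{\left(4 - 1 \right)} - 4\right) = 19 \left(60 - 4\right) = 19 \cdot 56 = 1064$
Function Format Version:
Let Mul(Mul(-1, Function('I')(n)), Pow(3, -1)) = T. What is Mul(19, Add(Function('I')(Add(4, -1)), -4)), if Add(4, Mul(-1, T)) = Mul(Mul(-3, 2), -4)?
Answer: 1064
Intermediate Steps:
T = -20 (T = Add(4, Mul(-1, Mul(Mul(-3, 2), -4))) = Add(4, Mul(-1, Mul(-6, -4))) = Add(4, Mul(-1, 24)) = Add(4, -24) = -20)
Function('I')(n) = 60 (Function('I')(n) = Mul(-3, -20) = 60)
Mul(19, Add(Function('I')(Add(4, -1)), -4)) = Mul(19, Add(60, -4)) = Mul(19, 56) = 1064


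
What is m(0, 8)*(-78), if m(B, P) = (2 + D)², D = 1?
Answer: -702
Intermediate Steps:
m(B, P) = 9 (m(B, P) = (2 + 1)² = 3² = 9)
m(0, 8)*(-78) = 9*(-78) = -702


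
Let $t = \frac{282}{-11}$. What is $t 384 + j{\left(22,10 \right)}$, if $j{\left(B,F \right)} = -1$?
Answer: $- \frac{108299}{11} \approx -9845.4$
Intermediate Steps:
$t = - \frac{282}{11}$ ($t = 282 \left(- \frac{1}{11}\right) = - \frac{282}{11} \approx -25.636$)
$t 384 + j{\left(22,10 \right)} = \left(- \frac{282}{11}\right) 384 - 1 = - \frac{108288}{11} - 1 = - \frac{108299}{11}$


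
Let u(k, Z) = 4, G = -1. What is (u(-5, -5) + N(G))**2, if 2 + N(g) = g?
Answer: 1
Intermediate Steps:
N(g) = -2 + g
(u(-5, -5) + N(G))**2 = (4 + (-2 - 1))**2 = (4 - 3)**2 = 1**2 = 1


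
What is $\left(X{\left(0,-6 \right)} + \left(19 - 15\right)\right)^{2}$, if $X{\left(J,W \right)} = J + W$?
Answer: $4$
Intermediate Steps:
$\left(X{\left(0,-6 \right)} + \left(19 - 15\right)\right)^{2} = \left(\left(0 - 6\right) + \left(19 - 15\right)\right)^{2} = \left(-6 + \left(19 - 15\right)\right)^{2} = \left(-6 + 4\right)^{2} = \left(-2\right)^{2} = 4$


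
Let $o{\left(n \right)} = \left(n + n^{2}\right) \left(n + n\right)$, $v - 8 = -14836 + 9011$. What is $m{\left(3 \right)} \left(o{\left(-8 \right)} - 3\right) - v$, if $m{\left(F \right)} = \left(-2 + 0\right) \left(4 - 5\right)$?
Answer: $4019$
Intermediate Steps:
$m{\left(F \right)} = 2$ ($m{\left(F \right)} = \left(-2\right) \left(-1\right) = 2$)
$v = -5817$ ($v = 8 + \left(-14836 + 9011\right) = 8 - 5825 = -5817$)
$o{\left(n \right)} = 2 n \left(n + n^{2}\right)$ ($o{\left(n \right)} = \left(n + n^{2}\right) 2 n = 2 n \left(n + n^{2}\right)$)
$m{\left(3 \right)} \left(o{\left(-8 \right)} - 3\right) - v = 2 \left(2 \left(-8\right)^{2} \left(1 - 8\right) - 3\right) - -5817 = 2 \left(2 \cdot 64 \left(-7\right) - 3\right) + 5817 = 2 \left(-896 - 3\right) + 5817 = 2 \left(-899\right) + 5817 = -1798 + 5817 = 4019$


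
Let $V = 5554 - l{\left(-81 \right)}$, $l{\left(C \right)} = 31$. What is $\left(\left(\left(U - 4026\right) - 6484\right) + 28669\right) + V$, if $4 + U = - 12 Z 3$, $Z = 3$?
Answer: $23570$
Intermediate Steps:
$U = -112$ ($U = -4 + \left(-12\right) 3 \cdot 3 = -4 - 108 = -112$)
$V = 5523$ ($V = 5554 - 31 = 5523$)
$\left(\left(\left(U - 4026\right) - 6484\right) + 28669\right) + V = \left(\left(\left(-112 - 4026\right) - 6484\right) + 28669\right) + 5523 = \left(\left(-4138 - 6484\right) + 28669\right) + 5523 = \left(-10622 + 28669\right) + 5523 = 18047 + 5523 = 23570$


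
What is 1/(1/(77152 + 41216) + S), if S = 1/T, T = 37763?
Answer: 4469930784/156131 ≈ 28629.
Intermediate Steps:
S = 1/37763 ≈ 2.6481e-5
1/(1/(77152 + 41216) + S) = 1/(1/(77152 + 41216) + 1/37763) = 1/(1/118368 + 1/37763) = 1/(156131/4469930784) = 4469930784/156131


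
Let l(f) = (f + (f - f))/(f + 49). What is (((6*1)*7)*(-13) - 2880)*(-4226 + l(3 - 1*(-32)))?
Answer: 28953697/2 ≈ 1.4477e+7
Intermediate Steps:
l(f) = f/(49 + f) (l(f) = (f + 0)/(49 + f) = f/(49 + f))
(((6*1)*7)*(-13) - 2880)*(-4226 + l(3 - 1*(-32))) = (((6*1)*7)*(-13) - 2880)*(-4226 + (3 - 1*(-32))/(49 + (3 - 1*(-32)))) = ((6*7)*(-13) - 2880)*(-4226 + (3 + 32)/(49 + (3 + 32))) = (42*(-13) - 2880)*(-4226 + 35/(49 + 35)) = (-546 - 2880)*(-4226 + 35/84) = -3426*(-4226 + 35*(1/84)) = -3426*(-4226 + 5/12) = -3426*(-50707/12) = 28953697/2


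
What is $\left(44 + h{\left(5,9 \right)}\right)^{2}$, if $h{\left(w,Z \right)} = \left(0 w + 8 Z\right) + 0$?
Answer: $13456$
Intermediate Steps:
$h{\left(w,Z \right)} = 8 Z$ ($h{\left(w,Z \right)} = \left(0 + 8 Z\right) + 0 = 8 Z + 0 = 8 Z$)
$\left(44 + h{\left(5,9 \right)}\right)^{2} = \left(44 + 8 \cdot 9\right)^{2} = \left(44 + 72\right)^{2} = 116^{2} = 13456$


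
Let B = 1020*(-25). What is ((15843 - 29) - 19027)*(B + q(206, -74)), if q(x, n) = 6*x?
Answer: 77960232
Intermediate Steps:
B = -25500
((15843 - 29) - 19027)*(B + q(206, -74)) = ((15843 - 29) - 19027)*(-25500 + 6*206) = (15814 - 19027)*(-25500 + 1236) = -3213*(-24264) = 77960232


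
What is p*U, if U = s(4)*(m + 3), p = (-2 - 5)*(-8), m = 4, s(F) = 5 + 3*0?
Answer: 1960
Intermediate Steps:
s(F) = 5 (s(F) = 5 + 0 = 5)
p = 56 (p = -7*(-8) = 56)
U = 35 (U = 5*(4 + 3) = 5*7 = 35)
p*U = 56*35 = 1960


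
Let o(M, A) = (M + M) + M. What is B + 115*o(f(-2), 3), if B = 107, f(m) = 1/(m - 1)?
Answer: -8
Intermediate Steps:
f(m) = 1/(-1 + m)
o(M, A) = 3*M (o(M, A) = 2*M + M = 3*M)
B + 115*o(f(-2), 3) = 107 + 115*(3/(-1 - 2)) = 107 + 115*(3/(-3)) = 107 + 115*(3*(-1/3)) = 107 + 115*(-1) = 107 - 115 = -8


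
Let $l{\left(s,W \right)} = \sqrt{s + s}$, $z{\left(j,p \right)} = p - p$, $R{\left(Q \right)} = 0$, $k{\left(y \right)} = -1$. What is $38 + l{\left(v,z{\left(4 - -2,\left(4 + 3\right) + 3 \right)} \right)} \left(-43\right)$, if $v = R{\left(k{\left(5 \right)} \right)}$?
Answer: $38$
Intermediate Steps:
$z{\left(j,p \right)} = 0$
$v = 0$
$l{\left(s,W \right)} = \sqrt{2} \sqrt{s}$ ($l{\left(s,W \right)} = \sqrt{2 s} = \sqrt{2} \sqrt{s}$)
$38 + l{\left(v,z{\left(4 - -2,\left(4 + 3\right) + 3 \right)} \right)} \left(-43\right) = 38 + \sqrt{2} \sqrt{0} \left(-43\right) = 38 + \sqrt{2} \cdot 0 \left(-43\right) = 38 + 0 \left(-43\right) = 38 + 0 = 38$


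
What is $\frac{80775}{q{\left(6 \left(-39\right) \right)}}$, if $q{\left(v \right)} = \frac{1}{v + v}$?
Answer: $-37802700$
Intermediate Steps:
$q{\left(v \right)} = \frac{1}{2 v}$
$\frac{80775}{q{\left(6 \left(-39\right) \right)}} = \frac{80775}{\frac{1}{2} \frac{1}{6 \left(-39\right)}} = \frac{80775}{\frac{1}{2} \frac{1}{-234}} = \frac{80775}{\frac{1}{2} \left(- \frac{1}{234}\right)} = \frac{80775}{- \frac{1}{468}} = 80775 \left(-468\right) = -37802700$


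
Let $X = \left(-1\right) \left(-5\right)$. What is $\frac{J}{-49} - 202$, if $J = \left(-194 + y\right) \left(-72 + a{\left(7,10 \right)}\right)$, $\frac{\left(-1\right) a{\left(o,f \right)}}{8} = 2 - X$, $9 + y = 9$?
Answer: $- \frac{19210}{49} \approx -392.04$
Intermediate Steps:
$y = 0$ ($y = -9 + 9 = 0$)
$X = 5$
$a{\left(o,f \right)} = 24$ ($a{\left(o,f \right)} = - 8 \left(2 - 5\right) = \left(-8\right) \left(-3\right) = 24$)
$J = 9312$ ($J = \left(-194 + 0\right) \left(-72 + 24\right) = \left(-194\right) \left(-48\right) = 9312$)
$\frac{J}{-49} - 202 = \frac{9312}{-49} - 202 = 9312 \left(- \frac{1}{49}\right) - 202 = - \frac{9312}{49} - 202 = - \frac{19210}{49}$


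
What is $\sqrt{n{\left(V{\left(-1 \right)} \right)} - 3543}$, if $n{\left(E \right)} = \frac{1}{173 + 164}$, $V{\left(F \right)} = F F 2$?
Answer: $\frac{i \sqrt{402374630}}{337} \approx 59.523 i$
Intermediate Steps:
$V{\left(F \right)} = 2 F^{2}$ ($V{\left(F \right)} = F^{2} \cdot 2 = 2 F^{2}$)
$n{\left(E \right)} = \frac{1}{337}$
$\sqrt{n{\left(V{\left(-1 \right)} \right)} - 3543} = \sqrt{\frac{1}{337} - 3543} = \sqrt{- \frac{1193990}{337}} = \frac{i \sqrt{402374630}}{337}$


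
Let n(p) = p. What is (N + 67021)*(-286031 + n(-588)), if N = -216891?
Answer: 42955589530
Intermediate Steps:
(N + 67021)*(-286031 + n(-588)) = (-216891 + 67021)*(-286031 - 588) = -149870*(-286619) = 42955589530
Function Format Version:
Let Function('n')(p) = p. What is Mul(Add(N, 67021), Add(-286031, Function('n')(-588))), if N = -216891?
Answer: 42955589530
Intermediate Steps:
Mul(Add(N, 67021), Add(-286031, Function('n')(-588))) = Mul(Add(-216891, 67021), Add(-286031, -588)) = Mul(-149870, -286619) = 42955589530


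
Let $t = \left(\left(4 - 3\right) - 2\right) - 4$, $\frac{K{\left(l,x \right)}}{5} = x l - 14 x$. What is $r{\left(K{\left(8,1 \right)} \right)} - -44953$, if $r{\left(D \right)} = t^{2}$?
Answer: $44978$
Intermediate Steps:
$K{\left(l,x \right)} = - 70 x + 5 l x$ ($K{\left(l,x \right)} = 5 \left(x l - 14 x\right) = 5 \left(l x - 14 x\right) = 5 \left(- 14 x + l x\right) = - 70 x + 5 l x$)
$t = -5$ ($t = \left(1 - 2\right) - 4 = -1 - 4 = -5$)
$r{\left(D \right)} = 25$ ($r{\left(D \right)} = \left(-5\right)^{2} = 25$)
$r{\left(K{\left(8,1 \right)} \right)} - -44953 = 25 - -44953 = 25 + 44953 = 44978$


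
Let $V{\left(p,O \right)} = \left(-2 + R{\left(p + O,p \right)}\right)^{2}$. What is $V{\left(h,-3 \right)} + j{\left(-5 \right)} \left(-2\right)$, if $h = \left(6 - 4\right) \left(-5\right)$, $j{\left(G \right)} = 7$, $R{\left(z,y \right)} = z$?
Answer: $211$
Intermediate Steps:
$h = -10$ ($h = 2 \left(-5\right) = -10$)
$V{\left(p,O \right)} = \left(-2 + O + p\right)^{2}$ ($V{\left(p,O \right)} = \left(-2 + \left(p + O\right)\right)^{2} = \left(-2 + \left(O + p\right)\right)^{2} = \left(-2 + O + p\right)^{2}$)
$V{\left(h,-3 \right)} + j{\left(-5 \right)} \left(-2\right) = \left(-2 - 3 - 10\right)^{2} + 7 \left(-2\right) = \left(-15\right)^{2} - 14 = 225 - 14 = 211$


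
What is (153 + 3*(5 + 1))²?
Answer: 29241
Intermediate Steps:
(153 + 3*(5 + 1))² = (153 + 3*6)² = (153 + 18)² = 171² = 29241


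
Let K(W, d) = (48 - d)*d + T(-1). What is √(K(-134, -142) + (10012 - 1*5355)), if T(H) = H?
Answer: 2*I*√5581 ≈ 149.41*I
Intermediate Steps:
K(W, d) = -1 + d*(48 - d) (K(W, d) = (48 - d)*d - 1 = d*(48 - d) - 1 = -1 + d*(48 - d))
√(K(-134, -142) + (10012 - 1*5355)) = √((-1 - 1*(-142)² + 48*(-142)) + (10012 - 1*5355)) = √((-1 - 1*20164 - 6816) + (10012 - 5355)) = √((-1 - 20164 - 6816) + 4657) = √(-26981 + 4657) = √(-22324) = 2*I*√5581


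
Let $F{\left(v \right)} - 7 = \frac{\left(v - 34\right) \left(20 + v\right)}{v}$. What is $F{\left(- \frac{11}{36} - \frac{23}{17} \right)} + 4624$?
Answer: $\frac{624329551}{124236} \approx 5025.4$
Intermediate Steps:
$F{\left(v \right)} = 7 + \frac{\left(-34 + v\right) \left(20 + v\right)}{v}$ ($F{\left(v \right)} = 7 + \frac{\left(v - 34\right) \left(20 + v\right)}{v} = 7 + \frac{\left(-34 + v\right) \left(20 + v\right)}{v}$)
$F{\left(- \frac{11}{36} - \frac{23}{17} \right)} + 4624 = \left(-7 - \left(\frac{11}{36} + \frac{23}{17}\right) - \frac{680}{- \frac{11}{36} - \frac{23}{17}}\right) + 4624 = \left(-7 - \frac{1015}{612} - \frac{680}{\left(-11\right) \frac{1}{36} - \frac{23}{17}}\right) + 4624 = \left(-7 - \frac{1015}{612} - \frac{680}{- \frac{11}{36} - \frac{23}{17}}\right) + 4624 = \left(-7 - \frac{1015}{612} - \frac{680}{- \frac{1015}{612}}\right) + 4624 = \left(-7 - \frac{1015}{612} - - \frac{83232}{203}\right) + 4624 = \left(-7 - \frac{1015}{612} + \frac{83232}{203}\right) + 4624 = \frac{49862287}{124236} + 4624 = \frac{624329551}{124236}$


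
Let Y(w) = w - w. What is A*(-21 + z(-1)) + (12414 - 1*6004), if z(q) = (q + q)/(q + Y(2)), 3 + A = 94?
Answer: 4681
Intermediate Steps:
A = 91 (A = -3 + 94 = 91)
Y(w) = 0
z(q) = 2 (z(q) = (q + q)/(q + 0) = (2*q)/q = 2)
A*(-21 + z(-1)) + (12414 - 1*6004) = 91*(-21 + 2) + (12414 - 1*6004) = 91*(-19) + (12414 - 6004) = -1729 + 6410 = 4681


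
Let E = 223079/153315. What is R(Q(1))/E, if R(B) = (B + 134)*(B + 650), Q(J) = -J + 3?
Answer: 13594747680/223079 ≈ 60941.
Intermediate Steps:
Q(J) = 3 - J
R(B) = (134 + B)*(650 + B)
E = 223079/153315 (E = 223079*(1/153315) = 223079/153315 ≈ 1.4550)
R(Q(1))/E = (87100 + (3 - 1*1)² + 784*(3 - 1*1))/(223079/153315) = (87100 + (3 - 1)² + 784*(3 - 1))*(153315/223079) = (87100 + 2² + 784*2)*(153315/223079) = (87100 + 4 + 1568)*(153315/223079) = 88672*(153315/223079) = 13594747680/223079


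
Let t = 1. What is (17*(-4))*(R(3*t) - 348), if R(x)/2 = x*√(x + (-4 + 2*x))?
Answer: 23664 - 408*√5 ≈ 22752.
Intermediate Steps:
R(x) = 2*x*√(-4 + 3*x) (R(x) = 2*(x*√(x + (-4 + 2*x))) = 2*(x*√(-4 + 3*x)) = 2*x*√(-4 + 3*x))
(17*(-4))*(R(3*t) - 348) = (17*(-4))*(2*(3*1)*√(-4 + 3*(3*1)) - 348) = -68*(2*3*√(-4 + 3*3) - 348) = -68*(2*3*√(-4 + 9) - 348) = -68*(2*3*√5 - 348) = -68*(6*√5 - 348) = -68*(-348 + 6*√5) = 23664 - 408*√5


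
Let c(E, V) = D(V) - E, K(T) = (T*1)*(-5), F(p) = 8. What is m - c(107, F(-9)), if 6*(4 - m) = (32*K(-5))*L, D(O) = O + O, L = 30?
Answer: -3905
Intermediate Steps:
D(O) = 2*O
K(T) = -5*T (K(T) = T*(-5) = -5*T)
c(E, V) = -E + 2*V (c(E, V) = 2*V - E = -E + 2*V)
m = -3996 (m = 4 - 32*(-5*(-5))*30/6 = 4 - 32*25*30/6 = 4 - 400*30/3 = 4 - 1/6*24000 = 4 - 4000 = -3996)
m - c(107, F(-9)) = -3996 - (-1*107 + 2*8) = -3996 - (-107 + 16) = -3996 - 1*(-91) = -3996 + 91 = -3905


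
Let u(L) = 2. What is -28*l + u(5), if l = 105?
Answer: -2938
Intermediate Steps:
-28*l + u(5) = -28*105 + 2 = -2940 + 2 = -2938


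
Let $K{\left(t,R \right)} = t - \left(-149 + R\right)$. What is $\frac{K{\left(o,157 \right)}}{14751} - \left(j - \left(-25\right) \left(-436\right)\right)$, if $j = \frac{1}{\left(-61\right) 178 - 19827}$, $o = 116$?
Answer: $\frac{548190963359}{50292715} \approx 10900.0$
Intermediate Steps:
$K{\left(t,R \right)} = 149 + t - R$
$j = - \frac{1}{30685}$ ($j = \frac{1}{-10858 - 19827} = \frac{1}{-30685} = - \frac{1}{30685} \approx -3.2589 \cdot 10^{-5}$)
$\frac{K{\left(o,157 \right)}}{14751} - \left(j - \left(-25\right) \left(-436\right)\right) = \frac{149 + 116 - 157}{14751} - \left(- \frac{1}{30685} - \left(-25\right) \left(-436\right)\right) = \left(149 + 116 - 157\right) \frac{1}{14751} - \left(- \frac{1}{30685} - 10900\right) = 108 \cdot \frac{1}{14751} - \left(- \frac{1}{30685} - 10900\right) = \frac{12}{1639} - - \frac{334466501}{30685} = \frac{12}{1639} + \frac{334466501}{30685} = \frac{548190963359}{50292715}$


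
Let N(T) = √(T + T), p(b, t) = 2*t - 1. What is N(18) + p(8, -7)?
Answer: -9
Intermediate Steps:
p(b, t) = -1 + 2*t
N(T) = √2*√T (N(T) = √(2*T) = √2*√T)
N(18) + p(8, -7) = √2*√18 + (-1 + 2*(-7)) = √2*(3*√2) + (-1 - 14) = 6 - 15 = -9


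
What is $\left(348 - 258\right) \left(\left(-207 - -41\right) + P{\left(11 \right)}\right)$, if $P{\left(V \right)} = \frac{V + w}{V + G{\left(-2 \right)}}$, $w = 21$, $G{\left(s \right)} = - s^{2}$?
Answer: $- \frac{101700}{7} \approx -14529.0$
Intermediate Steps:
$P{\left(V \right)} = \frac{21 + V}{-4 + V}$ ($P{\left(V \right)} = \frac{V + 21}{V - \left(-2\right)^{2}} = \frac{21 + V}{V - 4} = \frac{21 + V}{-4 + V}$)
$\left(348 - 258\right) \left(\left(-207 - -41\right) + P{\left(11 \right)}\right) = \left(348 - 258\right) \left(\left(-207 - -41\right) + \frac{21 + 11}{-4 + 11}\right) = 90 \left(\left(-207 + 41\right) + \frac{1}{7} \cdot 32\right) = 90 \left(-166 + \frac{1}{7} \cdot 32\right) = 90 \left(-166 + \frac{32}{7}\right) = 90 \left(- \frac{1130}{7}\right) = - \frac{101700}{7}$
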